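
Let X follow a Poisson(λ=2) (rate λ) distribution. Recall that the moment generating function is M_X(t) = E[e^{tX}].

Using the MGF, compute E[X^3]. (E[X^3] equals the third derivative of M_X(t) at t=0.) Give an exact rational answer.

M_X(t) = e^(2*e^(t) - 2)
M^(3)(t) = (8*e^(3*t)*e^(2*e^(t)) + 12*e^(2*t)*e^(2*e^(t)) + 2*e^(t)*e^(2*e^(t)))*e^(-2)

E[X^3] = M^(3)(0) = 22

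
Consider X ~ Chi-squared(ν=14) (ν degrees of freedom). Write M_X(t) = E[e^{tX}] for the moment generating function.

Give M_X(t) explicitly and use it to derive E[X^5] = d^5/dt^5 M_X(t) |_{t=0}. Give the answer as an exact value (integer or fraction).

E[X^5] = d^5M/dt^5 |_{t=0} = 1774080

M_X(t) = (1 - 2*t)^(-7)
dM/dt = 14/(256*t^8 - 1024*t^7 + 1792*t^6 - 1792*t^5 + 1120*t^4 - 448*t^3 + 112*t^2 - 16*t + 1)
d^2M/dt^2 = -224/(512*t^9 - 2304*t^8 + 4608*t^7 - 5376*t^6 + 4032*t^5 - 2016*t^4 + 672*t^3 - 144*t^2 + 18*t - 1)
d^3M/dt^3 = 4032/(1024*t^10 - 5120*t^9 + 11520*t^8 - 15360*t^7 + 13440*t^6 - 8064*t^5 + 3360*t^4 - 960*t^3 + 180*t^2 - 20*t + 1)
d^4M/dt^4 = -80640/(2048*t^11 - 11264*t^10 + 28160*t^9 - 42240*t^8 + 42240*t^7 - 29568*t^6 + 14784*t^5 - 5280*t^4 + 1320*t^3 - 220*t^2 + 22*t - 1)
d^5M/dt^5 = 1774080/(4096*t^12 - 24576*t^11 + 67584*t^10 - 112640*t^9 + 126720*t^8 - 101376*t^7 + 59136*t^6 - 25344*t^5 + 7920*t^4 - 1760*t^3 + 264*t^2 - 24*t + 1)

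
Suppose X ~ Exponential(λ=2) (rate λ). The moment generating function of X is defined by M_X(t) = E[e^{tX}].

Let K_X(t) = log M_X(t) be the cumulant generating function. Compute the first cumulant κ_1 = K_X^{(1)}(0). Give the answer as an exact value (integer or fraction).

κ_1 = K′(0) = 1/2

M_X(t) = 2/(2 - t)
K_X(t) = log M_X(t) = -log(2 - t) + log(2)
K′(t) = -1/(t - 2)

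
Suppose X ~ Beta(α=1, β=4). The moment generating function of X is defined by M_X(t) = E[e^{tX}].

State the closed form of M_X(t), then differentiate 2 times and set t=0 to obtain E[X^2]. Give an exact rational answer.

M_X(t) = ₁F₁(1; 5; t)
dM/dt = ₁F₁(2; 6; t)/5
d^2M/dt^2 = ₁F₁(3; 7; t)/15

E[X^2] = d^2M/dt^2 |_{t=0} = 1/15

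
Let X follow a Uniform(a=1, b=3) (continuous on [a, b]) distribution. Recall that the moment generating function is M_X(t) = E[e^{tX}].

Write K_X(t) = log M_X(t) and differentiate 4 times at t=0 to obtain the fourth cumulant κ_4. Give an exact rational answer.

κ_4 = D^4[K](0) = -2/15

M_X(t) = (e^(3*t) - e^(t))/(2*t)
K_X(t) = log M_X(t) = -log(t) + log(e^(3*t) - e^(t)) - log(2)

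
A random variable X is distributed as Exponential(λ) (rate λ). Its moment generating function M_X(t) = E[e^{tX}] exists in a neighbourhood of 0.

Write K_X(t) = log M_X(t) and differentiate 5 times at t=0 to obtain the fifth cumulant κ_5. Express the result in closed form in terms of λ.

κ_5 = D^5[K](0) = 24/λ^5

M_X(t) = λ/(λ - t)
K_X(t) = log M_X(t) = log(λ) - log(λ - t)
D^5[K](t) = -24/(-λ^5 + 5*λ^4*t - 10*λ^3*t^2 + 10*λ^2*t^3 - 5*λ*t^4 + t^5)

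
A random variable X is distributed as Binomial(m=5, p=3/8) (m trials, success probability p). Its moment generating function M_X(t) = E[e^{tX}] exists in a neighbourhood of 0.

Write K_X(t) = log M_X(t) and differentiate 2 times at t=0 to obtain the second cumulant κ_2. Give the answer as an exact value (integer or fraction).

κ_2 = K^(2)(0) = 75/64

M_X(t) = (3*e^(t)/8 + 5/8)^5
K_X(t) = log M_X(t) = 5*log(3*e^(t)/8 + 5/8)
K^(2)(t) = 75*e^(t)/(9*e^(2*t) + 30*e^(t) + 25)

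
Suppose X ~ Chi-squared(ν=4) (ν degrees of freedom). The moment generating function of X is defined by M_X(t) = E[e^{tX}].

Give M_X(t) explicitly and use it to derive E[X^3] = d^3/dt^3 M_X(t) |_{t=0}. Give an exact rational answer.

E[X^3] = M^(3)(0) = 192

M_X(t) = (1 - 2*t)^(-2)
M^(3)(t) = -192/(32*t^5 - 80*t^4 + 80*t^3 - 40*t^2 + 10*t - 1)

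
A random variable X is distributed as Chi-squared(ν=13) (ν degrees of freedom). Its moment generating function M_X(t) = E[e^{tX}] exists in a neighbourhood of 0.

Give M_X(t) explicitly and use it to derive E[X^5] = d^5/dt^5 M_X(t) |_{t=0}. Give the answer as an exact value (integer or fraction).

E[X^5] = M′′′′′(0) = 1322685

M_X(t) = (1 - 2*t)^(-13/2)
M′(t) = -13/(128*t^7*√(1 - 2*t) - 448*t^6*√(1 - 2*t) + 672*t^5*√(1 - 2*t) - 560*t^4*√(1 - 2*t) + 280*t^3*√(1 - 2*t) - 84*t^2*√(1 - 2*t) + 14*t*√(1 - 2*t) - √(1 - 2*t))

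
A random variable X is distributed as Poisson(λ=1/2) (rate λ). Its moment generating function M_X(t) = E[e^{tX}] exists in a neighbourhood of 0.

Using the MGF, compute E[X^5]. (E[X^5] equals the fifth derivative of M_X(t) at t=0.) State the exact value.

E[X^5] = D^5[M](0) = 257/32

M_X(t) = e^(e^(t)/2 - 1/2)
D^5[M](t) = (e^(5*t)*e^(e^(t)/2) + 20*e^(4*t)*e^(e^(t)/2) + 100*e^(3*t)*e^(e^(t)/2) + 120*e^(2*t)*e^(e^(t)/2) + 16*e^(t)*e^(e^(t)/2))*e^(-1/2)/32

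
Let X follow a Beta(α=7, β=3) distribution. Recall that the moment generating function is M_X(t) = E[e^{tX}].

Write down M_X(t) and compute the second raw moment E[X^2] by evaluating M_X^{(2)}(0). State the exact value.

M_X(t) = ₁F₁(7; 10; t)
M^(2)(t) = 28*₁F₁(9; 12; t)/55

E[X^2] = M^(2)(0) = 28/55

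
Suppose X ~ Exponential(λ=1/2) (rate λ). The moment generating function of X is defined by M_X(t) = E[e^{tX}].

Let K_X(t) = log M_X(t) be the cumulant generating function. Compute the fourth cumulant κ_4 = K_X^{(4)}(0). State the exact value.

κ_4 = K′′′′(0) = 96

M_X(t) = 1/(2*(1/2 - t))
K_X(t) = log M_X(t) = -log(1/2 - t) - log(2)
K′(t) = -2/(2*t - 1)
K′′(t) = 4/(4*t^2 - 4*t + 1)
K′′′(t) = -16/(8*t^3 - 12*t^2 + 6*t - 1)
K′′′′(t) = 96/(16*t^4 - 32*t^3 + 24*t^2 - 8*t + 1)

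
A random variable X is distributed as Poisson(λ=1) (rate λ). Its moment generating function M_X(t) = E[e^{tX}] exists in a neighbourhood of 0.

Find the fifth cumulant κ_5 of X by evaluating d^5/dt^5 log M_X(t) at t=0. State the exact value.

κ_5 = d^5K/dt^5 |_{t=0} = 1

M_X(t) = e^(e^(t) - 1)
K_X(t) = log M_X(t) = e^(t) - 1
dK/dt = e^(t)
d^2K/dt^2 = e^(t)
d^3K/dt^3 = e^(t)
d^4K/dt^4 = e^(t)
d^5K/dt^5 = e^(t)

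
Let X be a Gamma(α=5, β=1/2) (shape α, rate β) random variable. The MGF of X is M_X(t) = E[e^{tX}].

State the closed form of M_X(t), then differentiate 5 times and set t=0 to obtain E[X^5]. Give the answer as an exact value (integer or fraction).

E[X^5] = D^5[M](0) = 483840

M_X(t) = 1/(32*(1/2 - t)^5)
D^5[M](t) = 483840/(1024*t^10 - 5120*t^9 + 11520*t^8 - 15360*t^7 + 13440*t^6 - 8064*t^5 + 3360*t^4 - 960*t^3 + 180*t^2 - 20*t + 1)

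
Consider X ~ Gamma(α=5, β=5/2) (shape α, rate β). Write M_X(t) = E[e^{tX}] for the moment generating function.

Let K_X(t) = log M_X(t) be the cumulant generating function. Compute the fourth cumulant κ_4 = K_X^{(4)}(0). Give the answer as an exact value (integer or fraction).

M_X(t) = 3125/(32*(5/2 - t)^5)
K_X(t) = log M_X(t) = -5*log(5/2 - t) - 5*log(2) + 5*log(5)
D^4[K](t) = 480/(16*t^4 - 160*t^3 + 600*t^2 - 1000*t + 625)

κ_4 = D^4[K](0) = 96/125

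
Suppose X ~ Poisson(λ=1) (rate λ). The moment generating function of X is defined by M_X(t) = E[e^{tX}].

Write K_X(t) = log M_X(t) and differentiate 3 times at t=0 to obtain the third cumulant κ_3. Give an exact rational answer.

M_X(t) = e^(e^(t) - 1)
K_X(t) = log M_X(t) = e^(t) - 1
dK/dt = e^(t)
d^2K/dt^2 = e^(t)
d^3K/dt^3 = e^(t)

κ_3 = d^3K/dt^3 |_{t=0} = 1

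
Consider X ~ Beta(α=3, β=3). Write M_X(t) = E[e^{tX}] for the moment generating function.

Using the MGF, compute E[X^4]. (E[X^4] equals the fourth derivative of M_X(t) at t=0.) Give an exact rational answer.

M_X(t) = ₁F₁(3; 6; t)
M′(t) = ₁F₁(4; 7; t)/2
M′′(t) = 2*₁F₁(5; 8; t)/7
M′′′(t) = 5*₁F₁(6; 9; t)/28
M′′′′(t) = 5*₁F₁(7; 10; t)/42

E[X^4] = M′′′′(0) = 5/42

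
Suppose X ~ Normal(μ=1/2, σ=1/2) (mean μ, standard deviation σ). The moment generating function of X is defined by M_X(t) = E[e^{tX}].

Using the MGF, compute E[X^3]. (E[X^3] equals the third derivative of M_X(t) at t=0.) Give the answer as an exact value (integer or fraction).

M_X(t) = e^(t^2/8 + t/2)
M^(3)(t) = t^3*e^(t/2)*e^(t^2/8)/64 + 3*t^2*e^(t/2)*e^(t^2/8)/32 + 3*t*e^(t/2)*e^(t^2/8)/8 + e^(t/2)*e^(t^2/8)/2

E[X^3] = M^(3)(0) = 1/2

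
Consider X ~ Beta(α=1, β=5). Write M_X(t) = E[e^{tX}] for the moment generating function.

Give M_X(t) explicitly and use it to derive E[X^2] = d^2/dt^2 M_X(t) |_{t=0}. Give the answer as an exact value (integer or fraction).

M_X(t) = ₁F₁(1; 6; t)
dM/dt = ₁F₁(2; 7; t)/6
d^2M/dt^2 = ₁F₁(3; 8; t)/21

E[X^2] = d^2M/dt^2 |_{t=0} = 1/21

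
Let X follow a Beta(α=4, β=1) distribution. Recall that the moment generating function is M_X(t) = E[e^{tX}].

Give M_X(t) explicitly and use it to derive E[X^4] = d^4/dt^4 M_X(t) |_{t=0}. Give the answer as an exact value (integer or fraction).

E[X^4] = D^4[M](0) = 1/2

M_X(t) = ₁F₁(4; 5; t)
D^4[M](t) = ₁F₁(8; 9; t)/2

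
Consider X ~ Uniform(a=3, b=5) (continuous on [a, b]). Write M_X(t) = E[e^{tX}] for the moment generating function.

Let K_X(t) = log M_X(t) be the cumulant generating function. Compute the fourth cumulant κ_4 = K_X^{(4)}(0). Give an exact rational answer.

κ_4 = K′′′′(0) = -2/15

M_X(t) = (e^(5*t) - e^(3*t))/(2*t)
K_X(t) = log M_X(t) = -log(t) + log(e^(5*t) - e^(3*t)) - log(2)
K′(t) = (5*t*e^(2*t) - 3*t - e^(2*t) + 1)/(t*e^(2*t) - t)
K′′(t) = (-4*t^2*e^(2*t) + e^(4*t) - 2*e^(2*t) + 1)/(t^2*e^(4*t) - 2*t^2*e^(2*t) + t^2)
K′′′(t) = (8*t^3*e^(4*t) + 8*t^3*e^(2*t) - 2*e^(6*t) + 6*e^(4*t) - 6*e^(2*t) + 2)/(t^3*e^(6*t) - 3*t^3*e^(4*t) + 3*t^3*e^(2*t) - t^3)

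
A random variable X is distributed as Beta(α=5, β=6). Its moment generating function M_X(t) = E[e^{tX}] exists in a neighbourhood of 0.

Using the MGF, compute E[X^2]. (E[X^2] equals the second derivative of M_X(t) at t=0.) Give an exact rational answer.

M_X(t) = ₁F₁(5; 11; t)
M′(t) = 5*₁F₁(6; 12; t)/11
M′′(t) = 5*₁F₁(7; 13; t)/22

E[X^2] = M′′(0) = 5/22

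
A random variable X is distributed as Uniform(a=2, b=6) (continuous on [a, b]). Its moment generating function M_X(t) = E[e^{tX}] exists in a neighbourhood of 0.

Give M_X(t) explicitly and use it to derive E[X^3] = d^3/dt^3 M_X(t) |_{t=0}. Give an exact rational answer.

E[X^3] = d^3M/dt^3 |_{t=0} = 80

M_X(t) = (e^(6*t) - e^(2*t))/(4*t)
dM/dt = (6*t*e^(6*t) - 2*t*e^(2*t) - e^(6*t) + e^(2*t))/(4*t^2)
d^2M/dt^2 = (18*t^2*e^(6*t) - 2*t^2*e^(2*t) - 6*t*e^(6*t) + 2*t*e^(2*t) + e^(6*t) - e^(2*t))/(2*t^3)
d^3M/dt^3 = (108*t^3*e^(6*t) - 4*t^3*e^(2*t) - 54*t^2*e^(6*t) + 6*t^2*e^(2*t) + 18*t*e^(6*t) - 6*t*e^(2*t) - 3*e^(6*t) + 3*e^(2*t))/(2*t^4)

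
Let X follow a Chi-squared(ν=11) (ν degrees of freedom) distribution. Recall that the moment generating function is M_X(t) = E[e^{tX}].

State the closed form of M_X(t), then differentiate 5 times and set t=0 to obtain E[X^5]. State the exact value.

E[X^5] = d^5M/dt^5 |_{t=0} = 692835

M_X(t) = (1 - 2*t)^(-11/2)
dM/dt = 11/(64*t^6*√(1 - 2*t) - 192*t^5*√(1 - 2*t) + 240*t^4*√(1 - 2*t) - 160*t^3*√(1 - 2*t) + 60*t^2*√(1 - 2*t) - 12*t*√(1 - 2*t) + √(1 - 2*t))
d^2M/dt^2 = -143/(128*t^7*√(1 - 2*t) - 448*t^6*√(1 - 2*t) + 672*t^5*√(1 - 2*t) - 560*t^4*√(1 - 2*t) + 280*t^3*√(1 - 2*t) - 84*t^2*√(1 - 2*t) + 14*t*√(1 - 2*t) - √(1 - 2*t))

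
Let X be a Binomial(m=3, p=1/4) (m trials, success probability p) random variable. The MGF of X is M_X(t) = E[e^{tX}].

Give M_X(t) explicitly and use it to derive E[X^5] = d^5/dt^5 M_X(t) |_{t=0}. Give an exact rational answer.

M_X(t) = (e^(t)/4 + 3/4)^3
M′(t) = 3*e^(3*t)/64 + 9*e^(2*t)/32 + 27*e^(t)/64
M′′(t) = 9*e^(3*t)/64 + 9*e^(2*t)/16 + 27*e^(t)/64
M′′′(t) = 27*e^(3*t)/64 + 9*e^(2*t)/8 + 27*e^(t)/64
M′′′′(t) = 81*e^(3*t)/64 + 9*e^(2*t)/4 + 27*e^(t)/64
M′′′′′(t) = 243*e^(3*t)/64 + 9*e^(2*t)/2 + 27*e^(t)/64

E[X^5] = M′′′′′(0) = 279/32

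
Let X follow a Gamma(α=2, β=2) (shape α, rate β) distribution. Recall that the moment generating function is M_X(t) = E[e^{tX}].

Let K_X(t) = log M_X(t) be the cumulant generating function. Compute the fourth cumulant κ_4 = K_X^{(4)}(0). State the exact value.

M_X(t) = 4/(2 - t)^2
K_X(t) = log M_X(t) = -2*log(2 - t) + 2*log(2)
dK/dt = -2/(t - 2)
d^2K/dt^2 = 2/(t^2 - 4*t + 4)
d^3K/dt^3 = -4/(t^3 - 6*t^2 + 12*t - 8)
d^4K/dt^4 = 12/(t^4 - 8*t^3 + 24*t^2 - 32*t + 16)

κ_4 = d^4K/dt^4 |_{t=0} = 3/4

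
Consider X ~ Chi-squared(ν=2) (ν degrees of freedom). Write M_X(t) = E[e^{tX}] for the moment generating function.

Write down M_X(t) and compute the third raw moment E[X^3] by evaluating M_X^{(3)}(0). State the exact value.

M_X(t) = 1/(1 - 2*t)
dM/dt = 2/(4*t^2 - 4*t + 1)
d^2M/dt^2 = -8/(8*t^3 - 12*t^2 + 6*t - 1)
d^3M/dt^3 = 48/(16*t^4 - 32*t^3 + 24*t^2 - 8*t + 1)

E[X^3] = d^3M/dt^3 |_{t=0} = 48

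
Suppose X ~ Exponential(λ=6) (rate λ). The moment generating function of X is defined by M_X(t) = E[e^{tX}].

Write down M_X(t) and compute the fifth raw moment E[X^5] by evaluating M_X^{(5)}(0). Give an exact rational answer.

E[X^5] = d^5M/dt^5 |_{t=0} = 5/324

M_X(t) = 6/(6 - t)
dM/dt = 6/(t^2 - 12*t + 36)
d^2M/dt^2 = -12/(t^3 - 18*t^2 + 108*t - 216)
d^3M/dt^3 = 36/(t^4 - 24*t^3 + 216*t^2 - 864*t + 1296)
d^4M/dt^4 = -144/(t^5 - 30*t^4 + 360*t^3 - 2160*t^2 + 6480*t - 7776)
d^5M/dt^5 = 720/(t^6 - 36*t^5 + 540*t^4 - 4320*t^3 + 19440*t^2 - 46656*t + 46656)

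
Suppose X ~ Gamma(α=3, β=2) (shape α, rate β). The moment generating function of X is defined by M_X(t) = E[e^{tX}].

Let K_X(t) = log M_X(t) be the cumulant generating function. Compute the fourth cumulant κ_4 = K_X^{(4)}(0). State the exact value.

κ_4 = D^4[K](0) = 9/8

M_X(t) = 8/(2 - t)^3
K_X(t) = log M_X(t) = -3*log(2 - t) + 3*log(2)
D^4[K](t) = 18/(t^4 - 8*t^3 + 24*t^2 - 32*t + 16)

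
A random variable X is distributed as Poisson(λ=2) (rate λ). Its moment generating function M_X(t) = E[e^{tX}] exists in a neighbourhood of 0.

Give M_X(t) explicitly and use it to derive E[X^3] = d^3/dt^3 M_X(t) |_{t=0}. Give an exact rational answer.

M_X(t) = e^(2*e^(t) - 2)
M^(3)(t) = (8*e^(3*t)*e^(2*e^(t)) + 12*e^(2*t)*e^(2*e^(t)) + 2*e^(t)*e^(2*e^(t)))*e^(-2)

E[X^3] = M^(3)(0) = 22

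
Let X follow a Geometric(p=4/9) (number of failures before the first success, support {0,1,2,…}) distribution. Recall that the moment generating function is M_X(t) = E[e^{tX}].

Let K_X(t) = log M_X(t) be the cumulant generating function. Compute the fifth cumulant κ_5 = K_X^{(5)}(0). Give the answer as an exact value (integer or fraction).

M_X(t) = 4/(9*(1 - 5*e^(t)/9))
K_X(t) = log M_X(t) = -log(1 - 5*e^(t)/9) - 2*log(3) + 2*log(2)
K′(t) = -5*e^(t)/(5*e^(t) - 9)
K′′(t) = 45*e^(t)/(25*e^(2*t) - 90*e^(t) + 81)
K′′′(t) = (-225*e^(2*t) - 405*e^(t))/(125*e^(3*t) - 675*e^(2*t) + 1215*e^(t) - 729)
K′′′′(t) = (1125*e^(3*t) + 8100*e^(2*t) + 3645*e^(t))/(625*e^(4*t) - 4500*e^(3*t) + 12150*e^(2*t) - 14580*e^(t) + 6561)
K′′′′′(t) = (-5625*e^(4*t) - 111375*e^(3*t) - 200475*e^(2*t) - 32805*e^(t))/(3125*e^(5*t) - 28125*e^(4*t) + 101250*e^(3*t) - 182250*e^(2*t) + 164025*e^(t) - 59049)

κ_5 = K′′′′′(0) = 43785/128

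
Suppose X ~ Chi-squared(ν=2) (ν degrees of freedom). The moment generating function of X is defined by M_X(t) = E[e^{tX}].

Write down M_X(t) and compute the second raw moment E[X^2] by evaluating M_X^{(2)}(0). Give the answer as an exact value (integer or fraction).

M_X(t) = 1/(1 - 2*t)
D^2[M](t) = -8/(8*t^3 - 12*t^2 + 6*t - 1)

E[X^2] = D^2[M](0) = 8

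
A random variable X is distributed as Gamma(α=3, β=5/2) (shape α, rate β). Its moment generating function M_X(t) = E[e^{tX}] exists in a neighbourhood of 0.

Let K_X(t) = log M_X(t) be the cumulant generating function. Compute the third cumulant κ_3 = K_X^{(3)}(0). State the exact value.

κ_3 = d^3K/dt^3 |_{t=0} = 48/125

M_X(t) = 125/(8*(5/2 - t)^3)
K_X(t) = log M_X(t) = -3*log(5/2 - t) - 3*log(2) + 3*log(5)
dK/dt = -6/(2*t - 5)
d^2K/dt^2 = 12/(4*t^2 - 20*t + 25)
d^3K/dt^3 = -48/(8*t^3 - 60*t^2 + 150*t - 125)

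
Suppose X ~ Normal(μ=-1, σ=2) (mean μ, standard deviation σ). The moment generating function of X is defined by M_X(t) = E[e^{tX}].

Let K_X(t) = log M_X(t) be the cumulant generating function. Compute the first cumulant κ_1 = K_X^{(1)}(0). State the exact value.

κ_1 = dK/dt |_{t=0} = -1

M_X(t) = e^(2*t^2 - t)
K_X(t) = log M_X(t) = 2*t^2 - t
dK/dt = 4*t - 1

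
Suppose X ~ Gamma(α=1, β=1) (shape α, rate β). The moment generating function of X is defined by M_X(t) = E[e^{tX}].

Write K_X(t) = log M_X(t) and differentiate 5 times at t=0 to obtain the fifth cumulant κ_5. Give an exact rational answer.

M_X(t) = 1/(1 - t)
K_X(t) = log M_X(t) = -log(1 - t)
K′(t) = -1/(t - 1)
K′′(t) = 1/(t^2 - 2*t + 1)
K′′′(t) = -2/(t^3 - 3*t^2 + 3*t - 1)
K′′′′(t) = 6/(t^4 - 4*t^3 + 6*t^2 - 4*t + 1)
K′′′′′(t) = -24/(t^5 - 5*t^4 + 10*t^3 - 10*t^2 + 5*t - 1)

κ_5 = K′′′′′(0) = 24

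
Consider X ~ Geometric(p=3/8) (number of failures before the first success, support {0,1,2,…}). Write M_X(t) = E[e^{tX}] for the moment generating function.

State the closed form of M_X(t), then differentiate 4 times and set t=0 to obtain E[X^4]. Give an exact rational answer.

M_X(t) = 3/(8*(1 - 5*e^(t)/8))
M′(t) = 15*e^(t)/(25*e^(2*t) - 80*e^(t) + 64)
M′′(t) = (-75*e^(2*t) - 120*e^(t))/(125*e^(3*t) - 600*e^(2*t) + 960*e^(t) - 512)
M′′′(t) = (375*e^(3*t) + 2400*e^(2*t) + 960*e^(t))/(625*e^(4*t) - 4000*e^(3*t) + 9600*e^(2*t) - 10240*e^(t) + 4096)
M′′′′(t) = (-1875*e^(4*t) - 33000*e^(3*t) - 52800*e^(2*t) - 7680*e^(t))/(3125*e^(5*t) - 25000*e^(4*t) + 80000*e^(3*t) - 128000*e^(2*t) + 102400*e^(t) - 32768)

E[X^4] = M′′′′(0) = 10595/27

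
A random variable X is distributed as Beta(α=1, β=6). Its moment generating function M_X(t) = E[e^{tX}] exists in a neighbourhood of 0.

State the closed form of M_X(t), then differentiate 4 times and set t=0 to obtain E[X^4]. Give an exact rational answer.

E[X^4] = D^4[M](0) = 1/210

M_X(t) = ₁F₁(1; 7; t)
D^4[M](t) = ₁F₁(5; 11; t)/210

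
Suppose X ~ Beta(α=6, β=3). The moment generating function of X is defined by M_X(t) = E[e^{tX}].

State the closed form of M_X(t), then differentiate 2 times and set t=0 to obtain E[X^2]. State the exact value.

E[X^2] = D^2[M](0) = 7/15

M_X(t) = ₁F₁(6; 9; t)
D^2[M](t) = 7*₁F₁(8; 11; t)/15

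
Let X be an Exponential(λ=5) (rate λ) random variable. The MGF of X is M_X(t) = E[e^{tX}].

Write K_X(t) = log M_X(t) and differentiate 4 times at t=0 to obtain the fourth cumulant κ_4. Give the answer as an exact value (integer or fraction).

κ_4 = K′′′′(0) = 6/625

M_X(t) = 5/(5 - t)
K_X(t) = log M_X(t) = -log(5 - t) + log(5)
K′(t) = -1/(t - 5)
K′′(t) = 1/(t^2 - 10*t + 25)
K′′′(t) = -2/(t^3 - 15*t^2 + 75*t - 125)
K′′′′(t) = 6/(t^4 - 20*t^3 + 150*t^2 - 500*t + 625)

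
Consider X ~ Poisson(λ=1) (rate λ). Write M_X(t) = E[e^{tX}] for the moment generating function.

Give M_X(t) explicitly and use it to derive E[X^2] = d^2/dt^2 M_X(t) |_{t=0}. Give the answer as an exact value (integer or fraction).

M_X(t) = e^(e^(t) - 1)
D^2[M](t) = (e^(2*t)*e^(e^(t)) + e^(t)*e^(e^(t)))*e^(-1)

E[X^2] = D^2[M](0) = 2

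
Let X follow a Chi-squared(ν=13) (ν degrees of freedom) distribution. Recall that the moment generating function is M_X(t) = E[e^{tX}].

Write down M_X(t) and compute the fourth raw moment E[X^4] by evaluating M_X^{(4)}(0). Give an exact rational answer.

M_X(t) = (1 - 2*t)^(-13/2)
M′(t) = -13/(128*t^7*√(1 - 2*t) - 448*t^6*√(1 - 2*t) + 672*t^5*√(1 - 2*t) - 560*t^4*√(1 - 2*t) + 280*t^3*√(1 - 2*t) - 84*t^2*√(1 - 2*t) + 14*t*√(1 - 2*t) - √(1 - 2*t))

E[X^4] = M′′′′(0) = 62985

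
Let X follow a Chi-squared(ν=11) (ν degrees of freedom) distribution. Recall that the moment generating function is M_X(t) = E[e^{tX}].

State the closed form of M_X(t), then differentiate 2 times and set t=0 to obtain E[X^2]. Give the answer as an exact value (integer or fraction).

E[X^2] = M′′(0) = 143

M_X(t) = (1 - 2*t)^(-11/2)
M′(t) = 11/(64*t^6*√(1 - 2*t) - 192*t^5*√(1 - 2*t) + 240*t^4*√(1 - 2*t) - 160*t^3*√(1 - 2*t) + 60*t^2*√(1 - 2*t) - 12*t*√(1 - 2*t) + √(1 - 2*t))
M′′(t) = -143/(128*t^7*√(1 - 2*t) - 448*t^6*√(1 - 2*t) + 672*t^5*√(1 - 2*t) - 560*t^4*√(1 - 2*t) + 280*t^3*√(1 - 2*t) - 84*t^2*√(1 - 2*t) + 14*t*√(1 - 2*t) - √(1 - 2*t))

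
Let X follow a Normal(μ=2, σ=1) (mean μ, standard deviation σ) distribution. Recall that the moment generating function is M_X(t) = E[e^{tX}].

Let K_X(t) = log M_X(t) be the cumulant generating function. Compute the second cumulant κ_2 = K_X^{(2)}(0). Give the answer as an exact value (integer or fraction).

M_X(t) = e^(t^2/2 + 2*t)
K_X(t) = log M_X(t) = t^2/2 + 2*t
K^(2)(t) = 1

κ_2 = K^(2)(0) = 1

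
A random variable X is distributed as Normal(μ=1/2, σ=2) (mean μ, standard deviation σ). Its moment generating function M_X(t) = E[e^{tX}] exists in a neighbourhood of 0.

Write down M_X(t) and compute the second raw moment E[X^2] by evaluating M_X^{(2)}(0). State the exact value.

M_X(t) = e^(2*t^2 + t/2)
M^(2)(t) = 16*t^2*e^(t/2)*e^(2*t^2) + 4*t*e^(t/2)*e^(2*t^2) + 17*e^(t/2)*e^(2*t^2)/4

E[X^2] = M^(2)(0) = 17/4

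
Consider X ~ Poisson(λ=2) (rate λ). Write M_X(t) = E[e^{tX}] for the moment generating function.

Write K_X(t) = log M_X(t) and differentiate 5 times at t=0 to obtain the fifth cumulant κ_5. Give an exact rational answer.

κ_5 = d^5K/dt^5 |_{t=0} = 2

M_X(t) = e^(2*e^(t) - 2)
K_X(t) = log M_X(t) = 2*e^(t) - 2
dK/dt = 2*e^(t)
d^2K/dt^2 = 2*e^(t)
d^3K/dt^3 = 2*e^(t)
d^4K/dt^4 = 2*e^(t)
d^5K/dt^5 = 2*e^(t)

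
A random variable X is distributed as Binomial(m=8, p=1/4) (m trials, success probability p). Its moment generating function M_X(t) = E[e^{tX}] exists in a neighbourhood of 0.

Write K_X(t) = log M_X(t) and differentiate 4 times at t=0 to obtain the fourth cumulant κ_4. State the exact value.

κ_4 = K^(4)(0) = -3/16

M_X(t) = (e^(t)/4 + 3/4)^8
K_X(t) = log M_X(t) = 8*log(e^(t)/4 + 3/4)
K^(4)(t) = (24*e^(3*t) - 288*e^(2*t) + 216*e^(t))/(e^(4*t) + 12*e^(3*t) + 54*e^(2*t) + 108*e^(t) + 81)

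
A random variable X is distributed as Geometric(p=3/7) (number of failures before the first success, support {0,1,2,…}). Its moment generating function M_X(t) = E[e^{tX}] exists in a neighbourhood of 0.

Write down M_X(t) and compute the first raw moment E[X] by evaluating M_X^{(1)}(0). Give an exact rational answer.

M_X(t) = 3/(7*(1 - 4*e^(t)/7))
D[M](t) = 12*e^(t)/(16*e^(2*t) - 56*e^(t) + 49)

E[X] = D[M](0) = 4/3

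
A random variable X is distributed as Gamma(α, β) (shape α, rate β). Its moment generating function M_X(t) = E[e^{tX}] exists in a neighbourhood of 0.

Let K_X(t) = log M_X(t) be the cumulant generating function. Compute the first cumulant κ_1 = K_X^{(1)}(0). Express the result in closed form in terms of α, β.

M_X(t) = (β/(β - t))^α
K_X(t) = log M_X(t) = α*(log(β) - log(β - t))
K′(t) = -α/(-β + t)

κ_1 = K′(0) = α/β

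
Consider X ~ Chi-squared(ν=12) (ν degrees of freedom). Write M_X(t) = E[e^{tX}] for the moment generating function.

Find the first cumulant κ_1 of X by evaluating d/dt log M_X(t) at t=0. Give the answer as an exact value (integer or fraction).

M_X(t) = (1 - 2*t)^(-6)
K_X(t) = log M_X(t) = -6*log(1 - 2*t)
D[K](t) = -12/(2*t - 1)

κ_1 = D[K](0) = 12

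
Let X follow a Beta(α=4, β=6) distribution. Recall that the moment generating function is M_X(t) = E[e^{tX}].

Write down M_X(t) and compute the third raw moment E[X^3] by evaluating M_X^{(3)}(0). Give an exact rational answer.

E[X^3] = M′′′(0) = 1/11

M_X(t) = ₁F₁(4; 10; t)
M′(t) = 2*₁F₁(5; 11; t)/5
M′′(t) = 2*₁F₁(6; 12; t)/11
M′′′(t) = ₁F₁(7; 13; t)/11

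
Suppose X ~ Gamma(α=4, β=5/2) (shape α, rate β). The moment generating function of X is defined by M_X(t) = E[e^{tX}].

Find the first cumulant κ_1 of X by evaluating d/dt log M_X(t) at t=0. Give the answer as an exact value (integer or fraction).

M_X(t) = 625/(16*(5/2 - t)^4)
K_X(t) = log M_X(t) = -4*log(5/2 - t) - 4*log(2) + 4*log(5)
dK/dt = -8/(2*t - 5)

κ_1 = dK/dt |_{t=0} = 8/5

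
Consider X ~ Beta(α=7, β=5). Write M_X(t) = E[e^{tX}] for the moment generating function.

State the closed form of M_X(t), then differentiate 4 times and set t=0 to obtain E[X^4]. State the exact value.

E[X^4] = D^4[M](0) = 2/13

M_X(t) = ₁F₁(7; 12; t)
D^4[M](t) = 2*₁F₁(11; 16; t)/13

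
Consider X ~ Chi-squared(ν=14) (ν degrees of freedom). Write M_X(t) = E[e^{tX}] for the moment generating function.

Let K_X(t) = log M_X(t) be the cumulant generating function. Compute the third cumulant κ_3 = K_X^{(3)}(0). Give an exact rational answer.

M_X(t) = (1 - 2*t)^(-7)
K_X(t) = log M_X(t) = -7*log(1 - 2*t)
K^(3)(t) = -112/(8*t^3 - 12*t^2 + 6*t - 1)

κ_3 = K^(3)(0) = 112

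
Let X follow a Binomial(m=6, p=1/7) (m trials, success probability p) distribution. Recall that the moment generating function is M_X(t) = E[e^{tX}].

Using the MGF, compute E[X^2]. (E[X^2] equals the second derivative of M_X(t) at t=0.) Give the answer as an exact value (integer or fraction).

E[X^2] = M′′(0) = 72/49

M_X(t) = (e^(t)/7 + 6/7)^6
M′(t) = 6*e^(6*t)/117649 + 180*e^(5*t)/117649 + 2160*e^(4*t)/117649 + 12960*e^(3*t)/117649 + 38880*e^(2*t)/117649 + 46656*e^(t)/117649
M′′(t) = 36*e^(6*t)/117649 + 900*e^(5*t)/117649 + 8640*e^(4*t)/117649 + 38880*e^(3*t)/117649 + 77760*e^(2*t)/117649 + 46656*e^(t)/117649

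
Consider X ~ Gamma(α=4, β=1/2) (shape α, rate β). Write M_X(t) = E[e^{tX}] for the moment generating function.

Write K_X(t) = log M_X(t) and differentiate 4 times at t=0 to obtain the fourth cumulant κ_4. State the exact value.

M_X(t) = 1/(16*(1/2 - t)^4)
K_X(t) = log M_X(t) = -4*log(1/2 - t) - 4*log(2)
K^(4)(t) = 384/(16*t^4 - 32*t^3 + 24*t^2 - 8*t + 1)

κ_4 = K^(4)(0) = 384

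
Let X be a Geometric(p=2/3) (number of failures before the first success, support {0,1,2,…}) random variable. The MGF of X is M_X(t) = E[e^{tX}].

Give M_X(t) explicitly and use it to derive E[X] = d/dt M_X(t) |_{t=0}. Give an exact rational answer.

E[X] = M′(0) = 1/2

M_X(t) = 2/(3*(1 - e^(t)/3))
M′(t) = 2*e^(t)/(e^(2*t) - 6*e^(t) + 9)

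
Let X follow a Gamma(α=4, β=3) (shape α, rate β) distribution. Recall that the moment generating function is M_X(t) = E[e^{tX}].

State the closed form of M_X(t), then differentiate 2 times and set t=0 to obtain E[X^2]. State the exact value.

E[X^2] = M′′(0) = 20/9

M_X(t) = 81/(3 - t)^4
M′(t) = -324/(t^5 - 15*t^4 + 90*t^3 - 270*t^2 + 405*t - 243)
M′′(t) = 1620/(t^6 - 18*t^5 + 135*t^4 - 540*t^3 + 1215*t^2 - 1458*t + 729)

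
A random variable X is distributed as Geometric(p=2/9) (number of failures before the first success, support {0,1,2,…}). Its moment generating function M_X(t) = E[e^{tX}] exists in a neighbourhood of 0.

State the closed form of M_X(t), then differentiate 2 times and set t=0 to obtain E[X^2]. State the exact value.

E[X^2] = D^2[M](0) = 28

M_X(t) = 2/(9*(1 - 7*e^(t)/9))
D^2[M](t) = (-98*e^(2*t) - 126*e^(t))/(343*e^(3*t) - 1323*e^(2*t) + 1701*e^(t) - 729)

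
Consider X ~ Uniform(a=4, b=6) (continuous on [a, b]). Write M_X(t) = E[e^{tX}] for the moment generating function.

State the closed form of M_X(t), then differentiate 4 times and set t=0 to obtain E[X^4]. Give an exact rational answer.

E[X^4] = M′′′′(0) = 3376/5

M_X(t) = (e^(6*t) - e^(4*t))/(2*t)
M′(t) = (6*t*e^(6*t) - 4*t*e^(4*t) - e^(6*t) + e^(4*t))/(2*t^2)
M′′(t) = (18*t^2*e^(6*t) - 8*t^2*e^(4*t) - 6*t*e^(6*t) + 4*t*e^(4*t) + e^(6*t) - e^(4*t))/t^3
M′′′(t) = (108*t^3*e^(6*t) - 32*t^3*e^(4*t) - 54*t^2*e^(6*t) + 24*t^2*e^(4*t) + 18*t*e^(6*t) - 12*t*e^(4*t) - 3*e^(6*t) + 3*e^(4*t))/t^4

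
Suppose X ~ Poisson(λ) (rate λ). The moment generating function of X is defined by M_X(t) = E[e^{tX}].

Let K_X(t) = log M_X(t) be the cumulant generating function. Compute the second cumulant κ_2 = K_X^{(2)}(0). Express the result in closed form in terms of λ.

κ_2 = D^2[K](0) = λ

M_X(t) = e^(λ*(e^(t) - 1))
K_X(t) = log M_X(t) = λ*(e^(t) - 1)
D^2[K](t) = λ*e^(t)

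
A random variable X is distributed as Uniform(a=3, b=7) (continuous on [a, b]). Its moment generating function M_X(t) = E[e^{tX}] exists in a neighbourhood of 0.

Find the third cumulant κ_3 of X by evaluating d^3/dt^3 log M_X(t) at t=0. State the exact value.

κ_3 = d^3K/dt^3 |_{t=0} = 0

M_X(t) = (e^(7*t) - e^(3*t))/(4*t)
K_X(t) = log M_X(t) = -log(t) + log(e^(7*t) - e^(3*t)) - 2*log(2)
dK/dt = (7*t*e^(4*t) - 3*t - e^(4*t) + 1)/(t*e^(4*t) - t)
d^2K/dt^2 = (-16*t^2*e^(4*t) + e^(8*t) - 2*e^(4*t) + 1)/(t^2*e^(8*t) - 2*t^2*e^(4*t) + t^2)
d^3K/dt^3 = (64*t^3*e^(8*t) + 64*t^3*e^(4*t) - 2*e^(12*t) + 6*e^(8*t) - 6*e^(4*t) + 2)/(t^3*e^(12*t) - 3*t^3*e^(8*t) + 3*t^3*e^(4*t) - t^3)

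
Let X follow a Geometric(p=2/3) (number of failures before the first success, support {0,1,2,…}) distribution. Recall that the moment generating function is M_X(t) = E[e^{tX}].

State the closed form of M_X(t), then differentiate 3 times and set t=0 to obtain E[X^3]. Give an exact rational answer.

E[X^3] = d^3M/dt^3 |_{t=0} = 11/4

M_X(t) = 2/(3*(1 - e^(t)/3))
dM/dt = 2*e^(t)/(e^(2*t) - 6*e^(t) + 9)
d^2M/dt^2 = (-2*e^(2*t) - 6*e^(t))/(e^(3*t) - 9*e^(2*t) + 27*e^(t) - 27)
d^3M/dt^3 = (2*e^(3*t) + 24*e^(2*t) + 18*e^(t))/(e^(4*t) - 12*e^(3*t) + 54*e^(2*t) - 108*e^(t) + 81)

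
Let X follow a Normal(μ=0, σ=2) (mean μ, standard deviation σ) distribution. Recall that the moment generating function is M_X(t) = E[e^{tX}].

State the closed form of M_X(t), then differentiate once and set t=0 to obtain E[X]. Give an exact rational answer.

M_X(t) = e^(2*t^2)
M^(1)(t) = 4*t*e^(2*t^2)

E[X] = M^(1)(0) = 0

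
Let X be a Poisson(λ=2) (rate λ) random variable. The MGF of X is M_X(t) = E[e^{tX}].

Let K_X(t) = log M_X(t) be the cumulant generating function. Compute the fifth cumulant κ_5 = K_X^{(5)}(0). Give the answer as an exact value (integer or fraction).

κ_5 = K′′′′′(0) = 2

M_X(t) = e^(2*e^(t) - 2)
K_X(t) = log M_X(t) = 2*e^(t) - 2
K′(t) = 2*e^(t)
K′′(t) = 2*e^(t)
K′′′(t) = 2*e^(t)
K′′′′(t) = 2*e^(t)
K′′′′′(t) = 2*e^(t)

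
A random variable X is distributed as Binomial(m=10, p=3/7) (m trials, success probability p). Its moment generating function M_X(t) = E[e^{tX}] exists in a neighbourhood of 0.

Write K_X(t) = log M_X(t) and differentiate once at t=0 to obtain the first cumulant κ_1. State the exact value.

κ_1 = dK/dt |_{t=0} = 30/7

M_X(t) = (3*e^(t)/7 + 4/7)^10
K_X(t) = log M_X(t) = 10*log(3*e^(t)/7 + 4/7)
dK/dt = 30*e^(t)/(3*e^(t) + 4)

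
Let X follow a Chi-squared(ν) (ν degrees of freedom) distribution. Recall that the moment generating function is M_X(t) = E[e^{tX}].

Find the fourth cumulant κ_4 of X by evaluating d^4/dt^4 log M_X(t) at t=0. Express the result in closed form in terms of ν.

κ_4 = K′′′′(0) = 48*ν

M_X(t) = (1 - 2*t)^(-ν/2)
K_X(t) = log M_X(t) = -ν*log(1 - 2*t)/2
K′(t) = -ν/(2*t - 1)
K′′(t) = 2*ν/(4*t^2 - 4*t + 1)
K′′′(t) = -8*ν/(8*t^3 - 12*t^2 + 6*t - 1)
K′′′′(t) = 48*ν/(16*t^4 - 32*t^3 + 24*t^2 - 8*t + 1)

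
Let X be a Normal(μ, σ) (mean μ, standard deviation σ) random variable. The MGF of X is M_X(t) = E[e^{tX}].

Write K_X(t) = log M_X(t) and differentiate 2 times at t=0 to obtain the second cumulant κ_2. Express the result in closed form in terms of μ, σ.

M_X(t) = e^(μ*t + σ^2*t^2/2)
K_X(t) = log M_X(t) = μ*t + σ^2*t^2/2
K^(2)(t) = σ^2

κ_2 = K^(2)(0) = σ^2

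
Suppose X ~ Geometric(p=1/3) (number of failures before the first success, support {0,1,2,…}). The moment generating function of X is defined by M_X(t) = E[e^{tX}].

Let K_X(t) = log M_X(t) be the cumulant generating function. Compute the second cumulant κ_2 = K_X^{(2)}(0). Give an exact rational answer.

κ_2 = D^2[K](0) = 6

M_X(t) = 1/(3*(1 - 2*e^(t)/3))
K_X(t) = log M_X(t) = -log(1 - 2*e^(t)/3) - log(3)
D^2[K](t) = 6*e^(t)/(4*e^(2*t) - 12*e^(t) + 9)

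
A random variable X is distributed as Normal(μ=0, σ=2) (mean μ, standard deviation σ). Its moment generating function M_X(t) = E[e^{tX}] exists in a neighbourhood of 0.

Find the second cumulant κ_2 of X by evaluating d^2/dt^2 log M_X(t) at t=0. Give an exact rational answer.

κ_2 = D^2[K](0) = 4

M_X(t) = e^(2*t^2)
K_X(t) = log M_X(t) = 2*t^2
D^2[K](t) = 4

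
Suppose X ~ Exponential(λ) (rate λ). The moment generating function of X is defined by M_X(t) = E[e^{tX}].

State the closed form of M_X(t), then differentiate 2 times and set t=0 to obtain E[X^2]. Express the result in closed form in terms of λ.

E[X^2] = D^2[M](0) = 2/λ^2

M_X(t) = λ/(λ - t)
D^2[M](t) = -2*λ/(-λ^3 + 3*λ^2*t - 3*λ*t^2 + t^3)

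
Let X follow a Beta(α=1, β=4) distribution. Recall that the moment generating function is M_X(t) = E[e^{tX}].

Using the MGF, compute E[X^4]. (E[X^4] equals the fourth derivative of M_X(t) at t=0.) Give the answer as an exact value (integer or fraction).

M_X(t) = ₁F₁(1; 5; t)
M′(t) = ₁F₁(2; 6; t)/5
M′′(t) = ₁F₁(3; 7; t)/15
M′′′(t) = ₁F₁(4; 8; t)/35
M′′′′(t) = ₁F₁(5; 9; t)/70

E[X^4] = M′′′′(0) = 1/70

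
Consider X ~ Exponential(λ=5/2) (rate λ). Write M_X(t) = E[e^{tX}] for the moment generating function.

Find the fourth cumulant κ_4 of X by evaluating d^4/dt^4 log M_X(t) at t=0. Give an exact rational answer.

M_X(t) = 5/(2*(5/2 - t))
K_X(t) = log M_X(t) = -log(5/2 - t) - log(2) + log(5)
K^(4)(t) = 96/(16*t^4 - 160*t^3 + 600*t^2 - 1000*t + 625)

κ_4 = K^(4)(0) = 96/625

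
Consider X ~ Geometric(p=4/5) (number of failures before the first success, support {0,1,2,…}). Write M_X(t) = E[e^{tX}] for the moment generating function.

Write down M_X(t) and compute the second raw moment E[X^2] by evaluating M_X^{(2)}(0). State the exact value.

E[X^2] = d^2M/dt^2 |_{t=0} = 3/8

M_X(t) = 4/(5*(1 - e^(t)/5))
dM/dt = 4*e^(t)/(e^(2*t) - 10*e^(t) + 25)
d^2M/dt^2 = (-4*e^(2*t) - 20*e^(t))/(e^(3*t) - 15*e^(2*t) + 75*e^(t) - 125)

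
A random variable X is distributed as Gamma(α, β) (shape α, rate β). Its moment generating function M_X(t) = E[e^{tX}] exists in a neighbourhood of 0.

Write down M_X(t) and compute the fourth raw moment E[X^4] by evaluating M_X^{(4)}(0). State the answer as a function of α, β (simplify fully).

E[X^4] = D^4[M](0) = α*(α^3 + 6*α^2 + 11*α + 6)/β^4

M_X(t) = (β/(β - t))^α
D^4[M](t) = (α^4*β^α*(1/(β - t))^α + 6*α^3*β^α*(1/(β - t))^α + 11*α^2*β^α*(1/(β - t))^α + 6*α*β^α*(1/(β - t))^α)/(β^4 - 4*β^3*t + 6*β^2*t^2 - 4*β*t^3 + t^4)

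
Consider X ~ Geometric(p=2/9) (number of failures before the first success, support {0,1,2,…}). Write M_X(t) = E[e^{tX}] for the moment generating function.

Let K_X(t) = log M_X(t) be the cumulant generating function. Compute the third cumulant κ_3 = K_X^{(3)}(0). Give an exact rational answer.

M_X(t) = 2/(9*(1 - 7*e^(t)/9))
K_X(t) = log M_X(t) = -log(1 - 7*e^(t)/9) - 2*log(3) + log(2)
K^(3)(t) = (-441*e^(2*t) - 567*e^(t))/(343*e^(3*t) - 1323*e^(2*t) + 1701*e^(t) - 729)

κ_3 = K^(3)(0) = 126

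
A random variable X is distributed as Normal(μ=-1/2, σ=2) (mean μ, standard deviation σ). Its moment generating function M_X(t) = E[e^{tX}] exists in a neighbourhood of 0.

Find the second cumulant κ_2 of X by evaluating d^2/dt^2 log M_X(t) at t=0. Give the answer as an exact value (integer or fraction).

κ_2 = K^(2)(0) = 4

M_X(t) = e^(2*t^2 - t/2)
K_X(t) = log M_X(t) = 2*t^2 - t/2
K^(2)(t) = 4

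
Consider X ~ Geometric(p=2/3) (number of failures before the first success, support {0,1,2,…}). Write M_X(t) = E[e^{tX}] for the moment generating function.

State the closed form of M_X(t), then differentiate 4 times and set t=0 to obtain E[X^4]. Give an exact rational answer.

M_X(t) = 2/(3*(1 - e^(t)/3))
D^4[M](t) = (-2*e^(4*t) - 66*e^(3*t) - 198*e^(2*t) - 54*e^(t))/(e^(5*t) - 15*e^(4*t) + 90*e^(3*t) - 270*e^(2*t) + 405*e^(t) - 243)

E[X^4] = D^4[M](0) = 10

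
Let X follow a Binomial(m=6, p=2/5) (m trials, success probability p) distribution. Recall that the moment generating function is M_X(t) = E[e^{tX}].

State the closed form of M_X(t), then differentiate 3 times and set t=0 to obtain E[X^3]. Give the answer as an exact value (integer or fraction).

E[X^3] = d^3M/dt^3 |_{t=0} = 612/25

M_X(t) = (2*e^(t)/5 + 3/5)^6
dM/dt = 384*e^(6*t)/15625 + 576*e^(5*t)/3125 + 1728*e^(4*t)/3125 + 2592*e^(3*t)/3125 + 1944*e^(2*t)/3125 + 2916*e^(t)/15625
d^2M/dt^2 = 2304*e^(6*t)/15625 + 576*e^(5*t)/625 + 6912*e^(4*t)/3125 + 7776*e^(3*t)/3125 + 3888*e^(2*t)/3125 + 2916*e^(t)/15625
d^3M/dt^3 = 13824*e^(6*t)/15625 + 576*e^(5*t)/125 + 27648*e^(4*t)/3125 + 23328*e^(3*t)/3125 + 7776*e^(2*t)/3125 + 2916*e^(t)/15625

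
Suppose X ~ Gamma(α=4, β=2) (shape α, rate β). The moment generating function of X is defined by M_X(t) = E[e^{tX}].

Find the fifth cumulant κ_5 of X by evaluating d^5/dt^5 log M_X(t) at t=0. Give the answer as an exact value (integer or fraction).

M_X(t) = 16/(2 - t)^4
K_X(t) = log M_X(t) = -4*log(2 - t) + 4*log(2)
dK/dt = -4/(t - 2)
d^2K/dt^2 = 4/(t^2 - 4*t + 4)
d^3K/dt^3 = -8/(t^3 - 6*t^2 + 12*t - 8)
d^4K/dt^4 = 24/(t^4 - 8*t^3 + 24*t^2 - 32*t + 16)
d^5K/dt^5 = -96/(t^5 - 10*t^4 + 40*t^3 - 80*t^2 + 80*t - 32)

κ_5 = d^5K/dt^5 |_{t=0} = 3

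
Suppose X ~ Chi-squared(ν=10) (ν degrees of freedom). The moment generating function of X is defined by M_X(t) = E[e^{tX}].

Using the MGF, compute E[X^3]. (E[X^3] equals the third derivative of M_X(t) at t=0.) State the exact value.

E[X^3] = M′′′(0) = 1680

M_X(t) = (1 - 2*t)^(-5)
M′(t) = 10/(64*t^6 - 192*t^5 + 240*t^4 - 160*t^3 + 60*t^2 - 12*t + 1)
M′′(t) = -120/(128*t^7 - 448*t^6 + 672*t^5 - 560*t^4 + 280*t^3 - 84*t^2 + 14*t - 1)
M′′′(t) = 1680/(256*t^8 - 1024*t^7 + 1792*t^6 - 1792*t^5 + 1120*t^4 - 448*t^3 + 112*t^2 - 16*t + 1)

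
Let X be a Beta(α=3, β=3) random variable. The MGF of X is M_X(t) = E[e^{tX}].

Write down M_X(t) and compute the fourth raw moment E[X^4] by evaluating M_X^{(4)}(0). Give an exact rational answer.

E[X^4] = M^(4)(0) = 5/42

M_X(t) = ₁F₁(3; 6; t)
M^(4)(t) = 5*₁F₁(7; 10; t)/42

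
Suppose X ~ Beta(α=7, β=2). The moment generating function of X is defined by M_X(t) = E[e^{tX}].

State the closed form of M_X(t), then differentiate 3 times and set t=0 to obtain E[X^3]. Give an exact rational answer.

M_X(t) = ₁F₁(7; 9; t)
M′(t) = 7*₁F₁(8; 10; t)/9
M′′(t) = 28*₁F₁(9; 11; t)/45
M′′′(t) = 28*₁F₁(10; 12; t)/55

E[X^3] = M′′′(0) = 28/55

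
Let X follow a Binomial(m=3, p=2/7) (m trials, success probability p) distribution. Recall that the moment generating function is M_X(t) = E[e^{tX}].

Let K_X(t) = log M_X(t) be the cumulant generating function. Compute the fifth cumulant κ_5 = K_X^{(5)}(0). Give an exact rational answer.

M_X(t) = (2*e^(t)/7 + 5/7)^3
K_X(t) = log M_X(t) = 3*log(2*e^(t)/7 + 5/7)
K^(5)(t) = (-240*e^(4*t) + 6600*e^(3*t) - 16500*e^(2*t) + 3750*e^(t))/(32*e^(5*t) + 400*e^(4*t) + 2000*e^(3*t) + 5000*e^(2*t) + 6250*e^(t) + 3125)

κ_5 = K^(5)(0) = -6390/16807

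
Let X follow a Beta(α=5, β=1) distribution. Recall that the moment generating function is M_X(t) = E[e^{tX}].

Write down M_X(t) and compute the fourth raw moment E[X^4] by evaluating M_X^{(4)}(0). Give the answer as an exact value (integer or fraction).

M_X(t) = ₁F₁(5; 6; t)
M′(t) = 5*₁F₁(6; 7; t)/6
M′′(t) = 5*₁F₁(7; 8; t)/7
M′′′(t) = 5*₁F₁(8; 9; t)/8
M′′′′(t) = 5*₁F₁(9; 10; t)/9

E[X^4] = M′′′′(0) = 5/9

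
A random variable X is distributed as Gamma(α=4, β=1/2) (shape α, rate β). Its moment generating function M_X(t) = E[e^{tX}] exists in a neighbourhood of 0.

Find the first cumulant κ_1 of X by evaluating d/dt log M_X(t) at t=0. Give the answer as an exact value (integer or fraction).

κ_1 = K^(1)(0) = 8

M_X(t) = 1/(16*(1/2 - t)^4)
K_X(t) = log M_X(t) = -4*log(1/2 - t) - 4*log(2)
K^(1)(t) = -8/(2*t - 1)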